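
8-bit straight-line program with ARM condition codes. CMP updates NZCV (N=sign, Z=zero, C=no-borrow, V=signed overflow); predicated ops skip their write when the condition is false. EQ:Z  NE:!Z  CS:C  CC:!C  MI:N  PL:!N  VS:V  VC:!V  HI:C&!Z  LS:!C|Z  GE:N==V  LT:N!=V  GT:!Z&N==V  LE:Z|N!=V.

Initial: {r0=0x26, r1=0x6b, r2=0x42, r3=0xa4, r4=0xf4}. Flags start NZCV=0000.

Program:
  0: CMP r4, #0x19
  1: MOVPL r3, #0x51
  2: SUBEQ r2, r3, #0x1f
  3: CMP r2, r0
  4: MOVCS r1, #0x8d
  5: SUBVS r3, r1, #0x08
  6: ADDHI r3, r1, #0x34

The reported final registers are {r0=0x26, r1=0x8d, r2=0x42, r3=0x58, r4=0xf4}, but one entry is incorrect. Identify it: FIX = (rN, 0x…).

0: ✓ CMP  NZCV=1010
1: · MOVPL
2: · SUBEQ
3: ✓ CMP  NZCV=0010
4: ✓ MOVCS  r1←0x8d
5: · SUBVS
6: ✓ ADDHI  r3←0xc1

FIX = (r3, 0xc1)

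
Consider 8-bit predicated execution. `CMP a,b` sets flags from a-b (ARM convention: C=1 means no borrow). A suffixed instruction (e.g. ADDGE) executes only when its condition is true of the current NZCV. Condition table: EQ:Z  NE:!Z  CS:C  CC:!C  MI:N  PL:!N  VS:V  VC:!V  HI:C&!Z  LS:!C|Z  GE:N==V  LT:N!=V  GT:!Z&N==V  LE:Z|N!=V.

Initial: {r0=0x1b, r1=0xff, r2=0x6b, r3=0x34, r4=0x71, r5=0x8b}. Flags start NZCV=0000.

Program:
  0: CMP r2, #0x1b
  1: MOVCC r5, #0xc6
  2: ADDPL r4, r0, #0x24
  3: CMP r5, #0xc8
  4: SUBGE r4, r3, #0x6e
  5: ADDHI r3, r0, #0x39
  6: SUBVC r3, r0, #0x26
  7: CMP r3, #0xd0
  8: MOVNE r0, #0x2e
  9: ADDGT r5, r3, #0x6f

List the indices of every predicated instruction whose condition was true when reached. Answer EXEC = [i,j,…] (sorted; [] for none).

[0] flags=0010 → (cmp)
[1] flags=0010 CC?F → skip
[2] flags=0010 PL?T → r4=0x3f
[3] flags=1000 → (cmp)
[4] flags=1000 GE?F → skip
[5] flags=1000 HI?F → skip
[6] flags=1000 VC?T → r3=0xf5
[7] flags=0010 → (cmp)
[8] flags=0010 NE?T → r0=0x2e
[9] flags=0010 GT?T → r5=0x64

EXEC = [2,6,8,9]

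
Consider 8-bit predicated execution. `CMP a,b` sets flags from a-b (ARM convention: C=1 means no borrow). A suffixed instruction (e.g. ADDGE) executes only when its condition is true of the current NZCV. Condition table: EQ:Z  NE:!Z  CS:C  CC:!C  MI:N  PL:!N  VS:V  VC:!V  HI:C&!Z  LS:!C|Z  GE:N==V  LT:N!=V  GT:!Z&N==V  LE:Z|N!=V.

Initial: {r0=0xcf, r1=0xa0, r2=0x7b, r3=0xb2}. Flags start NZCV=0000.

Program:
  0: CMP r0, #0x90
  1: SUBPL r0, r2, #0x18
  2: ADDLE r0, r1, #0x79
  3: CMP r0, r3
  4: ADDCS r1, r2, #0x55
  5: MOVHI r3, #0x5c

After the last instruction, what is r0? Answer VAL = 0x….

VAL = 0x63

0: ✓ CMP  NZCV=0010
1: ✓ SUBPL  r0←0x63
2: · ADDLE
3: ✓ CMP  NZCV=1001
4: · ADDCS
5: · MOVHI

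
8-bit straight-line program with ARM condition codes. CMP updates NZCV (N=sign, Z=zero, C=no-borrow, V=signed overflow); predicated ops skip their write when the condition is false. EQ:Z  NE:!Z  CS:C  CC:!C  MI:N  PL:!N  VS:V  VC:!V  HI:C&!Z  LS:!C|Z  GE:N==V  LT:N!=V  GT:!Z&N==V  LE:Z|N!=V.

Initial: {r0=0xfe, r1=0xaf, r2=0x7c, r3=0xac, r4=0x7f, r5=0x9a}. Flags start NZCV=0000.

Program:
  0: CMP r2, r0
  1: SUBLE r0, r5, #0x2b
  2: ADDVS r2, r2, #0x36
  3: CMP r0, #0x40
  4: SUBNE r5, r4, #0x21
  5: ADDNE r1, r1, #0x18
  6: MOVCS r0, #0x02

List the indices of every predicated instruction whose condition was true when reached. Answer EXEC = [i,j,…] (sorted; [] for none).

[0] flags=0000 → (cmp)
[1] flags=0000 LE?F → skip
[2] flags=0000 VS?F → skip
[3] flags=1010 → (cmp)
[4] flags=1010 NE?T → r5=0x5e
[5] flags=1010 NE?T → r1=0xc7
[6] flags=1010 CS?T → r0=0x02

EXEC = [4,5,6]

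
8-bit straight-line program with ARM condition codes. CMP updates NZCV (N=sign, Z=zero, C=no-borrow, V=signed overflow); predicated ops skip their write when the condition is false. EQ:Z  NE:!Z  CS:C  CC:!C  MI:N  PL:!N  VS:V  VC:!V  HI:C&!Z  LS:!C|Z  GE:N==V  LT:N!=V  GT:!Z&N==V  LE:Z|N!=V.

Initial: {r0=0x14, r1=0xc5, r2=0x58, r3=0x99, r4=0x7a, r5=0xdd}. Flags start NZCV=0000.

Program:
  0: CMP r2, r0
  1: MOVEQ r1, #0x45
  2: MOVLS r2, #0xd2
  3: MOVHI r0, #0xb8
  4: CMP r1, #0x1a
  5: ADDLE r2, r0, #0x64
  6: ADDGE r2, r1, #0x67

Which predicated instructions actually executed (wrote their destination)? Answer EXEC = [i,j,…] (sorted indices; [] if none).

0: ✓ CMP  NZCV=0010
1: · MOVEQ
2: · MOVLS
3: ✓ MOVHI  r0←0xb8
4: ✓ CMP  NZCV=1010
5: ✓ ADDLE  r2←0x1c
6: · ADDGE

EXEC = [3,5]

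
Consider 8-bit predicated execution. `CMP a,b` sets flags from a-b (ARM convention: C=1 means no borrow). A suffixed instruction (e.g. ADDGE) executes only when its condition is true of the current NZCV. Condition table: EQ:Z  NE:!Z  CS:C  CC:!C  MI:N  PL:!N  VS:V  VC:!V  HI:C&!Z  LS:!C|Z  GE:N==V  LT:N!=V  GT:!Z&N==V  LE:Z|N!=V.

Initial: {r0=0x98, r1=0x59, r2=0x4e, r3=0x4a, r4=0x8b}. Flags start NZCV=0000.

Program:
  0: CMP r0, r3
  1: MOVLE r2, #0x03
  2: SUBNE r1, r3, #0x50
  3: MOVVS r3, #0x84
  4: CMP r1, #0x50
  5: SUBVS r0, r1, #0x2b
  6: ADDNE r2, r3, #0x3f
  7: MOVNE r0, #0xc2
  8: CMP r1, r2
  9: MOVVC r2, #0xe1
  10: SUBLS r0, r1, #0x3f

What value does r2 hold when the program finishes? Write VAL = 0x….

VAL = 0xe1

[0] flags=0011 → (cmp)
[1] flags=0011 LE?T → r2=0x03
[2] flags=0011 NE?T → r1=0xfa
[3] flags=0011 VS?T → r3=0x84
[4] flags=1010 → (cmp)
[5] flags=1010 VS?F → skip
[6] flags=1010 NE?T → r2=0xc3
[7] flags=1010 NE?T → r0=0xc2
[8] flags=0010 → (cmp)
[9] flags=0010 VC?T → r2=0xe1
[10] flags=0010 LS?F → skip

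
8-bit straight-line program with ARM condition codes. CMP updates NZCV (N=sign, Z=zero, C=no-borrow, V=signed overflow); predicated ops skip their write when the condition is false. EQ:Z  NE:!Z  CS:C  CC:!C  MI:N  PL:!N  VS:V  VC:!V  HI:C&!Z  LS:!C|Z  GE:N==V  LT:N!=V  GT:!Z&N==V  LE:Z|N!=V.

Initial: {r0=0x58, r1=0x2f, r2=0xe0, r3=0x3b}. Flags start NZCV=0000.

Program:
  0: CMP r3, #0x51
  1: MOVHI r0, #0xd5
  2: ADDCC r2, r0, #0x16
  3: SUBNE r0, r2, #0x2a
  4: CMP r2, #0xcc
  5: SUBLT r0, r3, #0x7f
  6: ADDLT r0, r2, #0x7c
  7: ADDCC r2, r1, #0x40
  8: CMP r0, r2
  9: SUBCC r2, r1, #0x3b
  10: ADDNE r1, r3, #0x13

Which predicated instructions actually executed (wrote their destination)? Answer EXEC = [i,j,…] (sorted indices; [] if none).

EXEC = [2,3,7,9,10]

[0] flags=1000 → (cmp)
[1] flags=1000 HI?F → skip
[2] flags=1000 CC?T → r2=0x6e
[3] flags=1000 NE?T → r0=0x44
[4] flags=1001 → (cmp)
[5] flags=1001 LT?F → skip
[6] flags=1001 LT?F → skip
[7] flags=1001 CC?T → r2=0x6f
[8] flags=1000 → (cmp)
[9] flags=1000 CC?T → r2=0xf4
[10] flags=1000 NE?T → r1=0x4e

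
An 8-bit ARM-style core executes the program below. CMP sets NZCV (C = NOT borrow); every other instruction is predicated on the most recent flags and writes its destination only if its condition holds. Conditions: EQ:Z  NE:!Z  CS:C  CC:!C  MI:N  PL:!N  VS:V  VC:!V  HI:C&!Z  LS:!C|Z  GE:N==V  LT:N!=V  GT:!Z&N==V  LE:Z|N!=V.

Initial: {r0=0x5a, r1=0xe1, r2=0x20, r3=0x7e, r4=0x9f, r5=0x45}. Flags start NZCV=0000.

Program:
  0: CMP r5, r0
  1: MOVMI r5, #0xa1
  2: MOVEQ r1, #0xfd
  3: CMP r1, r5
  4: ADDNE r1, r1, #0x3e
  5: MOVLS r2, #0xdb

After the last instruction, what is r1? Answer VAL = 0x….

VAL = 0x1f

0: ✓ CMP  NZCV=1000
1: ✓ MOVMI  r5←0xa1
2: · MOVEQ
3: ✓ CMP  NZCV=0010
4: ✓ ADDNE  r1←0x1f
5: · MOVLS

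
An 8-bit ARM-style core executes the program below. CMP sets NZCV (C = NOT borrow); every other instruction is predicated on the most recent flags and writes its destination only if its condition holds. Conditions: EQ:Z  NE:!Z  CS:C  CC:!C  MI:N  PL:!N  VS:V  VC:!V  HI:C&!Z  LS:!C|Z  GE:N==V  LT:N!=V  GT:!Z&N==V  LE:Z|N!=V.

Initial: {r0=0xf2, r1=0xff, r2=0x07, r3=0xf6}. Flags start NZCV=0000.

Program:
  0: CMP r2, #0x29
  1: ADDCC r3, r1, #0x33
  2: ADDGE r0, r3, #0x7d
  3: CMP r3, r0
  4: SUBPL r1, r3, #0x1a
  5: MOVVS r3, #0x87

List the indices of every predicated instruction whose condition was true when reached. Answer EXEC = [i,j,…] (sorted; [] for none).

[0] flags=1000 → (cmp)
[1] flags=1000 CC?T → r3=0x32
[2] flags=1000 GE?F → skip
[3] flags=0000 → (cmp)
[4] flags=0000 PL?T → r1=0x18
[5] flags=0000 VS?F → skip

EXEC = [1,4]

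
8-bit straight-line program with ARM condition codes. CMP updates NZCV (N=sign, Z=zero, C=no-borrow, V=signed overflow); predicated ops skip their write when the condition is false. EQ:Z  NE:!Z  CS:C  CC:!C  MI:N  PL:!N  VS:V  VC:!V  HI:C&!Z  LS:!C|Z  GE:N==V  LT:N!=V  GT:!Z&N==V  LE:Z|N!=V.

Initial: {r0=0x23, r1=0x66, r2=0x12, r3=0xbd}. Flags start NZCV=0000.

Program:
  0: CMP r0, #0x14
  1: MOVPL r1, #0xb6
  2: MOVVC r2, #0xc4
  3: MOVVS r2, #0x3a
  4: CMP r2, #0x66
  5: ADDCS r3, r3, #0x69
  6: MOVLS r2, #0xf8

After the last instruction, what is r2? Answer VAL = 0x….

VAL = 0xc4

0: ✓ CMP  NZCV=0010
1: ✓ MOVPL  r1←0xb6
2: ✓ MOVVC  r2←0xc4
3: · MOVVS
4: ✓ CMP  NZCV=0011
5: ✓ ADDCS  r3←0x26
6: · MOVLS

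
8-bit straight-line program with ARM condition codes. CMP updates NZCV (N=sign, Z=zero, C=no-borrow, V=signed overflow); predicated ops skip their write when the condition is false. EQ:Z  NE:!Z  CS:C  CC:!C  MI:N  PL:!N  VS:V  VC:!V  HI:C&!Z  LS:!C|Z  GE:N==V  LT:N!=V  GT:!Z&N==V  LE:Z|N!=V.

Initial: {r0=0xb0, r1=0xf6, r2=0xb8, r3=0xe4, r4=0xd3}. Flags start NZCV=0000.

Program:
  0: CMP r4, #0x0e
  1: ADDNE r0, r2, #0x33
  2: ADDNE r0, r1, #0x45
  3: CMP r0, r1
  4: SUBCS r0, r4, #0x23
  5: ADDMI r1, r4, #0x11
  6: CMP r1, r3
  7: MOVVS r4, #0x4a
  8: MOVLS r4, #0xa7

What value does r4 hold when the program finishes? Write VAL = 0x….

0: ✓ CMP  NZCV=1010
1: ✓ ADDNE  r0←0xeb
2: ✓ ADDNE  r0←0x3b
3: ✓ CMP  NZCV=0000
4: · SUBCS
5: · ADDMI
6: ✓ CMP  NZCV=0010
7: · MOVVS
8: · MOVLS

VAL = 0xd3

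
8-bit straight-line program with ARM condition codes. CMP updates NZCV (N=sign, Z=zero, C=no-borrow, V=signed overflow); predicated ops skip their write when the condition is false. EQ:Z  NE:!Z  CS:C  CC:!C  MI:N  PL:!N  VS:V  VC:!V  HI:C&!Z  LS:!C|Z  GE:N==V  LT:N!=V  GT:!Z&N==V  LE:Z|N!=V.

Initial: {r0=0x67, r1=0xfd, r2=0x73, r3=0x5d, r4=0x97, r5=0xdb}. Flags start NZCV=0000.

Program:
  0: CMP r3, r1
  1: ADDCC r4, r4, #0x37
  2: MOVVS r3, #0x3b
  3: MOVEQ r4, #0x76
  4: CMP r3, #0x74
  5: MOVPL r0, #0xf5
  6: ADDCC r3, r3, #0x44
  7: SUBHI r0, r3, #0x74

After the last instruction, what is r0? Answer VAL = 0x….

[0] flags=0000 → (cmp)
[1] flags=0000 CC?T → r4=0xce
[2] flags=0000 VS?F → skip
[3] flags=0000 EQ?F → skip
[4] flags=1000 → (cmp)
[5] flags=1000 PL?F → skip
[6] flags=1000 CC?T → r3=0xa1
[7] flags=1000 HI?F → skip

VAL = 0x67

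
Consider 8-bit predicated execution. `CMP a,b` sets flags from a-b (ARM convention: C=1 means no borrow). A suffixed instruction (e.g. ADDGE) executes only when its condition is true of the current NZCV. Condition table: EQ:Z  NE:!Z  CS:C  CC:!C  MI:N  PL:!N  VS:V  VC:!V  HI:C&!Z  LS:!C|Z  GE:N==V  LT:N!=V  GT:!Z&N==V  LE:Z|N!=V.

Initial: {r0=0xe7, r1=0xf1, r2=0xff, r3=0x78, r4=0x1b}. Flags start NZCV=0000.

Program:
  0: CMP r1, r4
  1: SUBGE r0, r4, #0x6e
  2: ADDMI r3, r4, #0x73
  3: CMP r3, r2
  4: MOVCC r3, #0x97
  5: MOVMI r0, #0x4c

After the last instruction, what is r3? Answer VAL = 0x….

[0] flags=1010 → (cmp)
[1] flags=1010 GE?F → skip
[2] flags=1010 MI?T → r3=0x8e
[3] flags=1000 → (cmp)
[4] flags=1000 CC?T → r3=0x97
[5] flags=1000 MI?T → r0=0x4c

VAL = 0x97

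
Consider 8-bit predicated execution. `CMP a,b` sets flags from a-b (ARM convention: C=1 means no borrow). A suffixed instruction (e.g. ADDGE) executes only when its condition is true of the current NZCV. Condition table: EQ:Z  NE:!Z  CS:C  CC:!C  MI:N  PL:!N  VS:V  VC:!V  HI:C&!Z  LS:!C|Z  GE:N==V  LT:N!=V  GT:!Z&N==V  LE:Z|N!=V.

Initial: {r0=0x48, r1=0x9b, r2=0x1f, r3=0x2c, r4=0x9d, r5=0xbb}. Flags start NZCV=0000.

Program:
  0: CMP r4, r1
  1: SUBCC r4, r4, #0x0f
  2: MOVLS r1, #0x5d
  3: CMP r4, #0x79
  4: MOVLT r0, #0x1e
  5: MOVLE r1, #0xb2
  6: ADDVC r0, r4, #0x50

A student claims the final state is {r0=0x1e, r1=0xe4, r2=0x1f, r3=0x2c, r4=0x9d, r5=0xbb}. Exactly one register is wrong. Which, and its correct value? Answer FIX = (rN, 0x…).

FIX = (r1, 0xb2)

0: ✓ CMP  NZCV=0010
1: · SUBCC
2: · MOVLS
3: ✓ CMP  NZCV=0011
4: ✓ MOVLT  r0←0x1e
5: ✓ MOVLE  r1←0xb2
6: · ADDVC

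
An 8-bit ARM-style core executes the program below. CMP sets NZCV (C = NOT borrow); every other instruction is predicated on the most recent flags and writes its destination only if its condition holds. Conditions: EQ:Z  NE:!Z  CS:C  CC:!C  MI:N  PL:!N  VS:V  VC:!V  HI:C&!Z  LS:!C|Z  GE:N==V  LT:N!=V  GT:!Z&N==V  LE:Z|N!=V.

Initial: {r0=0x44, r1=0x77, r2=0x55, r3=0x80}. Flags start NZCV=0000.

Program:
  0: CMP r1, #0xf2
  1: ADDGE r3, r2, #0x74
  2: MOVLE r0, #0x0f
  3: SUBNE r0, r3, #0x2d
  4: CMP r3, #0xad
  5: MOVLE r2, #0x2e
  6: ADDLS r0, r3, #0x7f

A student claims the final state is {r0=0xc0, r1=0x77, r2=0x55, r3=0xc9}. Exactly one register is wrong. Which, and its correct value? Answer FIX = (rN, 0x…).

FIX = (r0, 0x9c)

[0] flags=1001 → (cmp)
[1] flags=1001 GE?T → r3=0xc9
[2] flags=1001 LE?F → skip
[3] flags=1001 NE?T → r0=0x9c
[4] flags=0010 → (cmp)
[5] flags=0010 LE?F → skip
[6] flags=0010 LS?F → skip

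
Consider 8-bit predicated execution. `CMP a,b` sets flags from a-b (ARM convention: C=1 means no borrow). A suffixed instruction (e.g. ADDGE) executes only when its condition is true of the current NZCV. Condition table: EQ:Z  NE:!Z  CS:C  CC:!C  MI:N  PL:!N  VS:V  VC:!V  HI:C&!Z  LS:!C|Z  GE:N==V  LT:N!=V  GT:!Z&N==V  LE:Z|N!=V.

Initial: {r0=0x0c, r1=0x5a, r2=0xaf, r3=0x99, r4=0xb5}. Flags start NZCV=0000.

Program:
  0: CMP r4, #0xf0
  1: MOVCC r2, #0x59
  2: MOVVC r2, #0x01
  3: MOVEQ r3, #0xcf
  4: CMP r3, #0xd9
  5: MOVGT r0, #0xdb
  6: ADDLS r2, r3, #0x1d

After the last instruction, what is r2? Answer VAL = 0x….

VAL = 0xb6

[0] flags=1000 → (cmp)
[1] flags=1000 CC?T → r2=0x59
[2] flags=1000 VC?T → r2=0x01
[3] flags=1000 EQ?F → skip
[4] flags=1000 → (cmp)
[5] flags=1000 GT?F → skip
[6] flags=1000 LS?T → r2=0xb6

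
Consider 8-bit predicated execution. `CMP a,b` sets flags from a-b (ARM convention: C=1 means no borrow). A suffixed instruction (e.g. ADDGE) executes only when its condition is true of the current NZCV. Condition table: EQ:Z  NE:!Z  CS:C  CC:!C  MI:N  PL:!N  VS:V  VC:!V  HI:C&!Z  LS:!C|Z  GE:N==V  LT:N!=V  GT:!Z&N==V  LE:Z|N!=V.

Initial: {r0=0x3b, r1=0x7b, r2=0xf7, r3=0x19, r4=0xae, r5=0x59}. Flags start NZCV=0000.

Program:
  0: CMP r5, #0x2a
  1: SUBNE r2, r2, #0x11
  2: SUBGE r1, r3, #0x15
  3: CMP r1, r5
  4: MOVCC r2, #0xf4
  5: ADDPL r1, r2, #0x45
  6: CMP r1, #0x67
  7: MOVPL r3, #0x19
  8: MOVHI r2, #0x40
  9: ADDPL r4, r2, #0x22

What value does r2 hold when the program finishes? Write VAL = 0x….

0: ✓ CMP  NZCV=0010
1: ✓ SUBNE  r2←0xe6
2: ✓ SUBGE  r1←0x04
3: ✓ CMP  NZCV=1000
4: ✓ MOVCC  r2←0xf4
5: · ADDPL
6: ✓ CMP  NZCV=1000
7: · MOVPL
8: · MOVHI
9: · ADDPL

VAL = 0xf4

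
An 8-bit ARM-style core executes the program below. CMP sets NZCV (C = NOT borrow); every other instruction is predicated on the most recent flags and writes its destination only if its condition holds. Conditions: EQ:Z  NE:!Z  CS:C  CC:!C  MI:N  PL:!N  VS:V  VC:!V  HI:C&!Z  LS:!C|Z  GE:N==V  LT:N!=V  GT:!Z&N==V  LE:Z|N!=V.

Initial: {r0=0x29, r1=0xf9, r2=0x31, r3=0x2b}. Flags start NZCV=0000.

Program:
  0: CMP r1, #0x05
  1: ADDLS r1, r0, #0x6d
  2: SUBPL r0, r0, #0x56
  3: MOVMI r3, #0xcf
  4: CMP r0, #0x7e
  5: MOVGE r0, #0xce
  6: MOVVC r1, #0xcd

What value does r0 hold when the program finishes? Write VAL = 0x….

0: ✓ CMP  NZCV=1010
1: · ADDLS
2: · SUBPL
3: ✓ MOVMI  r3←0xcf
4: ✓ CMP  NZCV=1000
5: · MOVGE
6: ✓ MOVVC  r1←0xcd

VAL = 0x29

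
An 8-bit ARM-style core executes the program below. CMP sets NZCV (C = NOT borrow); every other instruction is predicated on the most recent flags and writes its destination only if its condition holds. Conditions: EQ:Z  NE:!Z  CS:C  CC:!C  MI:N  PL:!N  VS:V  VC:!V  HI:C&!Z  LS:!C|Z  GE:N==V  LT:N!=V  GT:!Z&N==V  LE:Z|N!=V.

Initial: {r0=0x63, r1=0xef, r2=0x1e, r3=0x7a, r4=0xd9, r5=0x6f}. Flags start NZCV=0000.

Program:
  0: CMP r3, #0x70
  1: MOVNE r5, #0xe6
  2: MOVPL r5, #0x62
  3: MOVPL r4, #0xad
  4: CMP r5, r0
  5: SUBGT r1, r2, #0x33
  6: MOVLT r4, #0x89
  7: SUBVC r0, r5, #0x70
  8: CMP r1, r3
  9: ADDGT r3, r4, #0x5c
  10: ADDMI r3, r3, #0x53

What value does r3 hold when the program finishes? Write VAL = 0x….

VAL = 0x7a

[0] flags=0010 → (cmp)
[1] flags=0010 NE?T → r5=0xe6
[2] flags=0010 PL?T → r5=0x62
[3] flags=0010 PL?T → r4=0xad
[4] flags=1000 → (cmp)
[5] flags=1000 GT?F → skip
[6] flags=1000 LT?T → r4=0x89
[7] flags=1000 VC?T → r0=0xf2
[8] flags=0011 → (cmp)
[9] flags=0011 GT?F → skip
[10] flags=0011 MI?F → skip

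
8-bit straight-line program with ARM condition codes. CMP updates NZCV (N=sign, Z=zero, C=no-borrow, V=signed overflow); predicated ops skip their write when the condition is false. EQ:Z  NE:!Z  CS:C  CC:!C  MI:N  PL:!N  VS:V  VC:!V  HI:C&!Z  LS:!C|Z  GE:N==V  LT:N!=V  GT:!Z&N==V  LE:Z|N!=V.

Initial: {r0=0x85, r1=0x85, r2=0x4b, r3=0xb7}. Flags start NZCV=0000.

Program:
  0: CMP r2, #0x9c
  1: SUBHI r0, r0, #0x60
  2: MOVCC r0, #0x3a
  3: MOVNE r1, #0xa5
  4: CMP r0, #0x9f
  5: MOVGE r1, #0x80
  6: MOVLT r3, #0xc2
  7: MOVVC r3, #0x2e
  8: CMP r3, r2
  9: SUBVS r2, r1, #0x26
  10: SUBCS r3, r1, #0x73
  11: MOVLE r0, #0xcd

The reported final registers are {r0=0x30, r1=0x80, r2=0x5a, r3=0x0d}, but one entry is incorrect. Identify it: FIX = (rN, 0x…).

[0] flags=1001 → (cmp)
[1] flags=1001 HI?F → skip
[2] flags=1001 CC?T → r0=0x3a
[3] flags=1001 NE?T → r1=0xa5
[4] flags=1001 → (cmp)
[5] flags=1001 GE?T → r1=0x80
[6] flags=1001 LT?F → skip
[7] flags=1001 VC?F → skip
[8] flags=0011 → (cmp)
[9] flags=0011 VS?T → r2=0x5a
[10] flags=0011 CS?T → r3=0x0d
[11] flags=0011 LE?T → r0=0xcd

FIX = (r0, 0xcd)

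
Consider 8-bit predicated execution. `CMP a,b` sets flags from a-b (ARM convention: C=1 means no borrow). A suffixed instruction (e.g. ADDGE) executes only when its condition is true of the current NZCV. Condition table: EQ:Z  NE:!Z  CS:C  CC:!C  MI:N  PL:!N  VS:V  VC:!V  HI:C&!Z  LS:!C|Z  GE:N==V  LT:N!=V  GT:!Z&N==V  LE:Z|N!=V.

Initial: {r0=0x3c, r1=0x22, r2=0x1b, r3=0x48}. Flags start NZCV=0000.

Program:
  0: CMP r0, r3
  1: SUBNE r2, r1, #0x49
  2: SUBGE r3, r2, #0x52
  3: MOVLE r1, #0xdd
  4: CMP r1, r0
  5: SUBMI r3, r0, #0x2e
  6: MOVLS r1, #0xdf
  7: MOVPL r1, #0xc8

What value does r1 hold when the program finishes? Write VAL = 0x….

0: ✓ CMP  NZCV=1000
1: ✓ SUBNE  r2←0xd9
2: · SUBGE
3: ✓ MOVLE  r1←0xdd
4: ✓ CMP  NZCV=1010
5: ✓ SUBMI  r3←0x0e
6: · MOVLS
7: · MOVPL

VAL = 0xdd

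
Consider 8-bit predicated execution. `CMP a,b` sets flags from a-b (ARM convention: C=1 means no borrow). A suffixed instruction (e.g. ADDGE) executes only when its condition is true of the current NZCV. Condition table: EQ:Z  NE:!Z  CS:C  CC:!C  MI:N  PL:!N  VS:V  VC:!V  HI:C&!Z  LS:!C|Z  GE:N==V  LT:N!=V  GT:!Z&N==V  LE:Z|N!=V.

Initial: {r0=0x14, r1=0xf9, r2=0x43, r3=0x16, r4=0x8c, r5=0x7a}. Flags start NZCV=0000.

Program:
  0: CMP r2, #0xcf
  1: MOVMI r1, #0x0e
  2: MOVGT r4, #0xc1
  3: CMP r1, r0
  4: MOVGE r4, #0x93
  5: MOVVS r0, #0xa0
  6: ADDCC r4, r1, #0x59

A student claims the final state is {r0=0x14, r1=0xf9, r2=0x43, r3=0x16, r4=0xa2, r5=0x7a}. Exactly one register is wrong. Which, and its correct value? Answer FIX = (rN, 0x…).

FIX = (r4, 0xc1)

[0] flags=0000 → (cmp)
[1] flags=0000 MI?F → skip
[2] flags=0000 GT?T → r4=0xc1
[3] flags=1010 → (cmp)
[4] flags=1010 GE?F → skip
[5] flags=1010 VS?F → skip
[6] flags=1010 CC?F → skip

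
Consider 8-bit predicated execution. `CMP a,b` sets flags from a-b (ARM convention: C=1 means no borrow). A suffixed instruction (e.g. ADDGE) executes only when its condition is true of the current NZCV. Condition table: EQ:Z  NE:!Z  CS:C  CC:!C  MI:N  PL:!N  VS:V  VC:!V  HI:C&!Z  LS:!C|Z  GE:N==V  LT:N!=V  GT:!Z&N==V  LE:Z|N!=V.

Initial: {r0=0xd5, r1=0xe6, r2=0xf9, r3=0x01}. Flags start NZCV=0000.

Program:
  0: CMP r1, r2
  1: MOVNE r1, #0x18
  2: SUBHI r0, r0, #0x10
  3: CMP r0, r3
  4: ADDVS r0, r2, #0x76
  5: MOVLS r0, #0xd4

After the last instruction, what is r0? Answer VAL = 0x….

VAL = 0xd5

0: ✓ CMP  NZCV=1000
1: ✓ MOVNE  r1←0x18
2: · SUBHI
3: ✓ CMP  NZCV=1010
4: · ADDVS
5: · MOVLS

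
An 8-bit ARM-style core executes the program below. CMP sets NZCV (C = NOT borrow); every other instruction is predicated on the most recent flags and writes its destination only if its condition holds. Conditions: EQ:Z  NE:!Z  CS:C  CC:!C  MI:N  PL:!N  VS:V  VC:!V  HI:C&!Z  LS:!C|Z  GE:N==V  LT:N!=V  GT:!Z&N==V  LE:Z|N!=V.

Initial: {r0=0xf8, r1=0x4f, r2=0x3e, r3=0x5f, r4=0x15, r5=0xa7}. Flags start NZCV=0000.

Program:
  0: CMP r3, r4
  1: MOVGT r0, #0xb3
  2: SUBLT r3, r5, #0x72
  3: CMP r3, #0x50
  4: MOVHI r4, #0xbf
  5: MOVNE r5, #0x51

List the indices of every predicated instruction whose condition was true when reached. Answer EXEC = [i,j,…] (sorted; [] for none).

EXEC = [1,4,5]

0: ✓ CMP  NZCV=0010
1: ✓ MOVGT  r0←0xb3
2: · SUBLT
3: ✓ CMP  NZCV=0010
4: ✓ MOVHI  r4←0xbf
5: ✓ MOVNE  r5←0x51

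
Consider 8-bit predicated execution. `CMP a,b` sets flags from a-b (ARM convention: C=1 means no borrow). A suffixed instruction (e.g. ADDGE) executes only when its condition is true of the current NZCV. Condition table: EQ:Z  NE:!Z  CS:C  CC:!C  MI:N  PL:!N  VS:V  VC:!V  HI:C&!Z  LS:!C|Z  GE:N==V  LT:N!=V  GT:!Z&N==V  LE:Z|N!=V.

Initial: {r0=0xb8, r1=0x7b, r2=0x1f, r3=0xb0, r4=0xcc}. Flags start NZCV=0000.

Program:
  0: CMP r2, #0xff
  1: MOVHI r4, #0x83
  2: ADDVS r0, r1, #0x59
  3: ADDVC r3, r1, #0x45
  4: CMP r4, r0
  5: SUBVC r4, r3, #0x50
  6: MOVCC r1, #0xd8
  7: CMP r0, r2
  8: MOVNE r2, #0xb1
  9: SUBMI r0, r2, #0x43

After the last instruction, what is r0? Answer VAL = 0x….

[0] flags=0000 → (cmp)
[1] flags=0000 HI?F → skip
[2] flags=0000 VS?F → skip
[3] flags=0000 VC?T → r3=0xc0
[4] flags=0010 → (cmp)
[5] flags=0010 VC?T → r4=0x70
[6] flags=0010 CC?F → skip
[7] flags=1010 → (cmp)
[8] flags=1010 NE?T → r2=0xb1
[9] flags=1010 MI?T → r0=0x6e

VAL = 0x6e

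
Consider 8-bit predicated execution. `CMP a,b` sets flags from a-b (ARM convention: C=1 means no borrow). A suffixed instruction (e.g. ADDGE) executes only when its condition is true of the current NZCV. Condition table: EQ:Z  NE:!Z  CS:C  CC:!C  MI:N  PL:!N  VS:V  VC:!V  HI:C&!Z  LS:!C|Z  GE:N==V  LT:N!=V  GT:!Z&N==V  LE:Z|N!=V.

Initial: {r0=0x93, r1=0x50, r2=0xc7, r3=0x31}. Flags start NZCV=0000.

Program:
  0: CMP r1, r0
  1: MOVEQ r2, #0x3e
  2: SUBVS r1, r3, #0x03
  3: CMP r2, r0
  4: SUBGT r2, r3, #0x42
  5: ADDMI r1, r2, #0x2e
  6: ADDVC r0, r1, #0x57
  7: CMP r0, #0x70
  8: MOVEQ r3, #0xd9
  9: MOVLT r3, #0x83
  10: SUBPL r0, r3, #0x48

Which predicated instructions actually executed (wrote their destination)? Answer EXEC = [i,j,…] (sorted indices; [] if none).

EXEC = [2,4,6,9,10]

[0] flags=1001 → (cmp)
[1] flags=1001 EQ?F → skip
[2] flags=1001 VS?T → r1=0x2e
[3] flags=0010 → (cmp)
[4] flags=0010 GT?T → r2=0xef
[5] flags=0010 MI?F → skip
[6] flags=0010 VC?T → r0=0x85
[7] flags=0011 → (cmp)
[8] flags=0011 EQ?F → skip
[9] flags=0011 LT?T → r3=0x83
[10] flags=0011 PL?T → r0=0x3b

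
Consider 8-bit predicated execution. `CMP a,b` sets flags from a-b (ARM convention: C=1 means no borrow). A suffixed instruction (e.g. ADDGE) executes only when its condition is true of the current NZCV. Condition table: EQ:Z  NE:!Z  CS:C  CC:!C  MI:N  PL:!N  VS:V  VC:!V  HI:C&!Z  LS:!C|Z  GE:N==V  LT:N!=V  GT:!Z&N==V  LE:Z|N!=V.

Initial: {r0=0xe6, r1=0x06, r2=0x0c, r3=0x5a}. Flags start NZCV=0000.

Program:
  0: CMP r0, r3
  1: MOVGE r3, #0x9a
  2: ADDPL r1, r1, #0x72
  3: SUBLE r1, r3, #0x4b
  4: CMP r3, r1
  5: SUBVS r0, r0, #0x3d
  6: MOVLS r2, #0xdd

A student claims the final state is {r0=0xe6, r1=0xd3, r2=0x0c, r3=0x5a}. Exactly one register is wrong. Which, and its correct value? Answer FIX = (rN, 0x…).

[0] flags=1010 → (cmp)
[1] flags=1010 GE?F → skip
[2] flags=1010 PL?F → skip
[3] flags=1010 LE?T → r1=0x0f
[4] flags=0010 → (cmp)
[5] flags=0010 VS?F → skip
[6] flags=0010 LS?F → skip

FIX = (r1, 0x0f)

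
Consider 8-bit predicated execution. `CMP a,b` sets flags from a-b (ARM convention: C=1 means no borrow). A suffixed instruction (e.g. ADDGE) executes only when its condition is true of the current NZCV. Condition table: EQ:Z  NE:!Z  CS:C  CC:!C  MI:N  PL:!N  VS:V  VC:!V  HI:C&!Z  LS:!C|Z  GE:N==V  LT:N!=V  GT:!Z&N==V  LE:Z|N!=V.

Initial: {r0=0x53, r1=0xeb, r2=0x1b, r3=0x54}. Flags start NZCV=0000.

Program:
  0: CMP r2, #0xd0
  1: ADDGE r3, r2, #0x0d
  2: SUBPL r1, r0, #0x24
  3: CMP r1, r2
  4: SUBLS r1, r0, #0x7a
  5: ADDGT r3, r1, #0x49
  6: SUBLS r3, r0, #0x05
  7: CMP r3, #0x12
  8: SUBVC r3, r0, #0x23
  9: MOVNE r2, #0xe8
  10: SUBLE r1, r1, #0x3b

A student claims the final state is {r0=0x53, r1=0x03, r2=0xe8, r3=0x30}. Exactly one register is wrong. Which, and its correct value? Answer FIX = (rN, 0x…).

0: ✓ CMP  NZCV=0000
1: ✓ ADDGE  r3←0x28
2: ✓ SUBPL  r1←0x2f
3: ✓ CMP  NZCV=0010
4: · SUBLS
5: ✓ ADDGT  r3←0x78
6: · SUBLS
7: ✓ CMP  NZCV=0010
8: ✓ SUBVC  r3←0x30
9: ✓ MOVNE  r2←0xe8
10: · SUBLE

FIX = (r1, 0x2f)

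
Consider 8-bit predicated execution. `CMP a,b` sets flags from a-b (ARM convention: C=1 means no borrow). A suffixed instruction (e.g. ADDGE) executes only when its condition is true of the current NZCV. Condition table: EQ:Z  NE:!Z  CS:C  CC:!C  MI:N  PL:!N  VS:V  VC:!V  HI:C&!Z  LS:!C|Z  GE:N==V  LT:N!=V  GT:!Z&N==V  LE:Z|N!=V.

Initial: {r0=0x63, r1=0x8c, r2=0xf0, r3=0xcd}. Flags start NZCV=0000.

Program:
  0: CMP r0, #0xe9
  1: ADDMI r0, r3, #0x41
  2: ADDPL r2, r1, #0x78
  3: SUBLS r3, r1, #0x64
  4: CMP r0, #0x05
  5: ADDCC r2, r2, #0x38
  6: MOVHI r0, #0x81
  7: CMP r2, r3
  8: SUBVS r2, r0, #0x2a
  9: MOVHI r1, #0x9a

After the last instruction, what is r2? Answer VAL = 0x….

0: ✓ CMP  NZCV=0000
1: · ADDMI
2: ✓ ADDPL  r2←0x04
3: ✓ SUBLS  r3←0x28
4: ✓ CMP  NZCV=0010
5: · ADDCC
6: ✓ MOVHI  r0←0x81
7: ✓ CMP  NZCV=1000
8: · SUBVS
9: · MOVHI

VAL = 0x04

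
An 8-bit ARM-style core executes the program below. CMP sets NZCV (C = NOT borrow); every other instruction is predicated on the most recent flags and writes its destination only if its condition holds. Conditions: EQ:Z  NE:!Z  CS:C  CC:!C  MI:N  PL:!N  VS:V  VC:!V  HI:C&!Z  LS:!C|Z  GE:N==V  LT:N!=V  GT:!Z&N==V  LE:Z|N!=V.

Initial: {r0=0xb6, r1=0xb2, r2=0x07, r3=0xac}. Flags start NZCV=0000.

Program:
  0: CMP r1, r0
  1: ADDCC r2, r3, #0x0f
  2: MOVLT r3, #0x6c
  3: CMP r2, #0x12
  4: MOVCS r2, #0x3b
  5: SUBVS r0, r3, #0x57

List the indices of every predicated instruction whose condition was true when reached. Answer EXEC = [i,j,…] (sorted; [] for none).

EXEC = [1,2,4]

[0] flags=1000 → (cmp)
[1] flags=1000 CC?T → r2=0xbb
[2] flags=1000 LT?T → r3=0x6c
[3] flags=1010 → (cmp)
[4] flags=1010 CS?T → r2=0x3b
[5] flags=1010 VS?F → skip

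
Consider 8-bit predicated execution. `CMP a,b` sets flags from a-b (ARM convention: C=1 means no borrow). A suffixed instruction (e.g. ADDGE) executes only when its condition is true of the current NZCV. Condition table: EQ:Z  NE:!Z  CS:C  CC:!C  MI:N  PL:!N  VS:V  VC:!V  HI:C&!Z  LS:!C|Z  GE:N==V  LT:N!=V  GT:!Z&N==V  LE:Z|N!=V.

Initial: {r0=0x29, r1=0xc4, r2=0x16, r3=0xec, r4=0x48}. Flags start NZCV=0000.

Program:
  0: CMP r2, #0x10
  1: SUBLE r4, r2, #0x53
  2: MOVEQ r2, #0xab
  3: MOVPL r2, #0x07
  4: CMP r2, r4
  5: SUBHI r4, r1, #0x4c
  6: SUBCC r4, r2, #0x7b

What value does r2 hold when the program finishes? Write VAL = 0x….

VAL = 0x07

0: ✓ CMP  NZCV=0010
1: · SUBLE
2: · MOVEQ
3: ✓ MOVPL  r2←0x07
4: ✓ CMP  NZCV=1000
5: · SUBHI
6: ✓ SUBCC  r4←0x8c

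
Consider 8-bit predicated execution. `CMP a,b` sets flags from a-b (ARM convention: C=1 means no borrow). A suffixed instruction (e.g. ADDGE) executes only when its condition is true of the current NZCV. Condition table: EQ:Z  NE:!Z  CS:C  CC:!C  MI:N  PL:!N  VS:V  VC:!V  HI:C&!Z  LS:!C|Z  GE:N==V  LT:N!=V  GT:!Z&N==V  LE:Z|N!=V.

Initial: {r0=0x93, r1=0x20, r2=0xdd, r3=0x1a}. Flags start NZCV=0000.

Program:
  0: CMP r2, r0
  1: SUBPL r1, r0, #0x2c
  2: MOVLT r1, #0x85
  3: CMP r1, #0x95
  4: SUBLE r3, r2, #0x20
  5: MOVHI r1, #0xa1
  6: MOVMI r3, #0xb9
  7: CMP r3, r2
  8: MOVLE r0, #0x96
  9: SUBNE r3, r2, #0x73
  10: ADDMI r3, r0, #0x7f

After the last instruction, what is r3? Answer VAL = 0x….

VAL = 0x15

0: ✓ CMP  NZCV=0010
1: ✓ SUBPL  r1←0x67
2: · MOVLT
3: ✓ CMP  NZCV=1001
4: · SUBLE
5: · MOVHI
6: ✓ MOVMI  r3←0xb9
7: ✓ CMP  NZCV=1000
8: ✓ MOVLE  r0←0x96
9: ✓ SUBNE  r3←0x6a
10: ✓ ADDMI  r3←0x15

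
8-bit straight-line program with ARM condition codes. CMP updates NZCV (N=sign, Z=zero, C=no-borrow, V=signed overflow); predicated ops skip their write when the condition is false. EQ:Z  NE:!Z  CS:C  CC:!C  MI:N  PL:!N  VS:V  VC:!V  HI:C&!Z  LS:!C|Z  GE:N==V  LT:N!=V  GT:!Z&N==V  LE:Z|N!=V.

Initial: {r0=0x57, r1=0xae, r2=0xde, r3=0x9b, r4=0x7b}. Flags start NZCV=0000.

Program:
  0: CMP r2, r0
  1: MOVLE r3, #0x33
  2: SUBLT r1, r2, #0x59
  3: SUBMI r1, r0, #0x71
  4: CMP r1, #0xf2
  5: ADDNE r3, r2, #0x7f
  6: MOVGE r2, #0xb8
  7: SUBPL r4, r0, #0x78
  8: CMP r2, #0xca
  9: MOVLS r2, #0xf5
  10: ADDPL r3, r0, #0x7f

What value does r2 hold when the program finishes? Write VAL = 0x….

VAL = 0xde

0: ✓ CMP  NZCV=1010
1: ✓ MOVLE  r3←0x33
2: ✓ SUBLT  r1←0x85
3: ✓ SUBMI  r1←0xe6
4: ✓ CMP  NZCV=1000
5: ✓ ADDNE  r3←0x5d
6: · MOVGE
7: · SUBPL
8: ✓ CMP  NZCV=0010
9: · MOVLS
10: ✓ ADDPL  r3←0xd6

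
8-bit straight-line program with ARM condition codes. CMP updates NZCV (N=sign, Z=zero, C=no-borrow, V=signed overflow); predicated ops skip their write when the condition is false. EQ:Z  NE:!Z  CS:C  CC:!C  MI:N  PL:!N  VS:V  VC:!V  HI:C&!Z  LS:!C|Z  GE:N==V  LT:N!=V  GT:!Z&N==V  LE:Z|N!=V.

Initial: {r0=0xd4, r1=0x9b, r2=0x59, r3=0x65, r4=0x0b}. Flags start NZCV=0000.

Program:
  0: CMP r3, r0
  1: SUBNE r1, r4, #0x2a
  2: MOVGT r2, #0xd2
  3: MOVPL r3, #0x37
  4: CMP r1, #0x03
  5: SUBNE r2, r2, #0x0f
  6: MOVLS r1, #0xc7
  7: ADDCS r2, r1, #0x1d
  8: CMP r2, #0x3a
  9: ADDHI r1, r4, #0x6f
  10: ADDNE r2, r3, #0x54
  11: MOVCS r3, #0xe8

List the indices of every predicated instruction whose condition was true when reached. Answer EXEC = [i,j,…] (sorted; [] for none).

[0] flags=1001 → (cmp)
[1] flags=1001 NE?T → r1=0xe1
[2] flags=1001 GT?T → r2=0xd2
[3] flags=1001 PL?F → skip
[4] flags=1010 → (cmp)
[5] flags=1010 NE?T → r2=0xc3
[6] flags=1010 LS?F → skip
[7] flags=1010 CS?T → r2=0xfe
[8] flags=1010 → (cmp)
[9] flags=1010 HI?T → r1=0x7a
[10] flags=1010 NE?T → r2=0xb9
[11] flags=1010 CS?T → r3=0xe8

EXEC = [1,2,5,7,9,10,11]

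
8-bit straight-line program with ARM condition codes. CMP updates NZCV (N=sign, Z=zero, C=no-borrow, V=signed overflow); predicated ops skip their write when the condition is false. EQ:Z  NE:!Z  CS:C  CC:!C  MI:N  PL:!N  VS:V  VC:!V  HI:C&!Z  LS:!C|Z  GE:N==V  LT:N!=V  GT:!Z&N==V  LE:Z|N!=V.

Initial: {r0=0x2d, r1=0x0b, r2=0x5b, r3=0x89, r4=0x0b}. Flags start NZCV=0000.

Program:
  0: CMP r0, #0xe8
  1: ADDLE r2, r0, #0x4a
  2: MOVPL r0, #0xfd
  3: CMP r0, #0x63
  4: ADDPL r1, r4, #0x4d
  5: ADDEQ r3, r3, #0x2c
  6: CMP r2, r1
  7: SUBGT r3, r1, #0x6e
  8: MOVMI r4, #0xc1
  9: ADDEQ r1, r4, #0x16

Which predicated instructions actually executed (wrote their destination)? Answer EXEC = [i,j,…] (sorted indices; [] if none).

0: ✓ CMP  NZCV=0000
1: · ADDLE
2: ✓ MOVPL  r0←0xfd
3: ✓ CMP  NZCV=1010
4: · ADDPL
5: · ADDEQ
6: ✓ CMP  NZCV=0010
7: ✓ SUBGT  r3←0x9d
8: · MOVMI
9: · ADDEQ

EXEC = [2,7]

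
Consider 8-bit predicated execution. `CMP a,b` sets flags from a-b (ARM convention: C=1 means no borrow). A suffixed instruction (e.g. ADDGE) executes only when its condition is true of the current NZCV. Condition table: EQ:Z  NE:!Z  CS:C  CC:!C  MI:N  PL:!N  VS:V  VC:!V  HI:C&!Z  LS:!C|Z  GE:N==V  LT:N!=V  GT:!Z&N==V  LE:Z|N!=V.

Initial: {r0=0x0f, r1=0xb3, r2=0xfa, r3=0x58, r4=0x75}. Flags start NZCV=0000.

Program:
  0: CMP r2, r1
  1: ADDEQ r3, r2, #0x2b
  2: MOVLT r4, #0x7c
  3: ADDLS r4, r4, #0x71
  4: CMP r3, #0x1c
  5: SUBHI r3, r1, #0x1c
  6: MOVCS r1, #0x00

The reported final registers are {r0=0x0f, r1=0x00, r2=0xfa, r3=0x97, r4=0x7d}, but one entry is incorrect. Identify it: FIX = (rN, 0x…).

FIX = (r4, 0x75)

[0] flags=0010 → (cmp)
[1] flags=0010 EQ?F → skip
[2] flags=0010 LT?F → skip
[3] flags=0010 LS?F → skip
[4] flags=0010 → (cmp)
[5] flags=0010 HI?T → r3=0x97
[6] flags=0010 CS?T → r1=0x00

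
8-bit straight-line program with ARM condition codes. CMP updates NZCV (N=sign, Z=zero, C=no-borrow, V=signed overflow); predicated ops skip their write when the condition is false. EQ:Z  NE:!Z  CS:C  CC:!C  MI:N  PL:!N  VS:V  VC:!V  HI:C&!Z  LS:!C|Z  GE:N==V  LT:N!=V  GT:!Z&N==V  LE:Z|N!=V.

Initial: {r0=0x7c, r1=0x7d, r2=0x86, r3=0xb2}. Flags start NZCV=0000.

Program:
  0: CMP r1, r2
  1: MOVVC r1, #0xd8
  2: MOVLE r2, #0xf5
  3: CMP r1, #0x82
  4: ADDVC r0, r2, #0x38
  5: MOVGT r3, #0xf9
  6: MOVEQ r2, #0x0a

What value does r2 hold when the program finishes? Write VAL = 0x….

VAL = 0x86

0: ✓ CMP  NZCV=1001
1: · MOVVC
2: · MOVLE
3: ✓ CMP  NZCV=1001
4: · ADDVC
5: ✓ MOVGT  r3←0xf9
6: · MOVEQ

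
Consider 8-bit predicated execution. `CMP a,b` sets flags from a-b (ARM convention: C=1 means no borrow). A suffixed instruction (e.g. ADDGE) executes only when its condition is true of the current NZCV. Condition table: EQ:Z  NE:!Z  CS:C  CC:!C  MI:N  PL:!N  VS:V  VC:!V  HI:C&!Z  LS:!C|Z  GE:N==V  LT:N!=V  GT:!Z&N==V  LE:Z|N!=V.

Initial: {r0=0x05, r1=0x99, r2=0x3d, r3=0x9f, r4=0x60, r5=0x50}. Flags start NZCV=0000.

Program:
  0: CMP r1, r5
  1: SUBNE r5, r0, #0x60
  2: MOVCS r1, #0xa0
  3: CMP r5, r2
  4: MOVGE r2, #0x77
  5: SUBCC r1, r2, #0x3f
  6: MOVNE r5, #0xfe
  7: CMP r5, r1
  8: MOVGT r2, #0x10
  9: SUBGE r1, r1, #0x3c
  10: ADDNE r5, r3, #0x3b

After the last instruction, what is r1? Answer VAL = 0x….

VAL = 0x64

0: ✓ CMP  NZCV=0011
1: ✓ SUBNE  r5←0xa5
2: ✓ MOVCS  r1←0xa0
3: ✓ CMP  NZCV=0011
4: · MOVGE
5: · SUBCC
6: ✓ MOVNE  r5←0xfe
7: ✓ CMP  NZCV=0010
8: ✓ MOVGT  r2←0x10
9: ✓ SUBGE  r1←0x64
10: ✓ ADDNE  r5←0xda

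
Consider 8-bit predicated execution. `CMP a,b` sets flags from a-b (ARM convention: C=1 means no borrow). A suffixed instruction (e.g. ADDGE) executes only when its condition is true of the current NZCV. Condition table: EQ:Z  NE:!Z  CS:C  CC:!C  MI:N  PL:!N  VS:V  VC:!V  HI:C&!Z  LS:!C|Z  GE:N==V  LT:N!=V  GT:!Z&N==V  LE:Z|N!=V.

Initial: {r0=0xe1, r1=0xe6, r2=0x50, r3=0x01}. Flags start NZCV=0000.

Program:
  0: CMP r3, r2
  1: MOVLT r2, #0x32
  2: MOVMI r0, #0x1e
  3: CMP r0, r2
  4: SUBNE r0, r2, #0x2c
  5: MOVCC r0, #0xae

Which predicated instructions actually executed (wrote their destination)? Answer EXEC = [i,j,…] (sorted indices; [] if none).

0: ✓ CMP  NZCV=1000
1: ✓ MOVLT  r2←0x32
2: ✓ MOVMI  r0←0x1e
3: ✓ CMP  NZCV=1000
4: ✓ SUBNE  r0←0x06
5: ✓ MOVCC  r0←0xae

EXEC = [1,2,4,5]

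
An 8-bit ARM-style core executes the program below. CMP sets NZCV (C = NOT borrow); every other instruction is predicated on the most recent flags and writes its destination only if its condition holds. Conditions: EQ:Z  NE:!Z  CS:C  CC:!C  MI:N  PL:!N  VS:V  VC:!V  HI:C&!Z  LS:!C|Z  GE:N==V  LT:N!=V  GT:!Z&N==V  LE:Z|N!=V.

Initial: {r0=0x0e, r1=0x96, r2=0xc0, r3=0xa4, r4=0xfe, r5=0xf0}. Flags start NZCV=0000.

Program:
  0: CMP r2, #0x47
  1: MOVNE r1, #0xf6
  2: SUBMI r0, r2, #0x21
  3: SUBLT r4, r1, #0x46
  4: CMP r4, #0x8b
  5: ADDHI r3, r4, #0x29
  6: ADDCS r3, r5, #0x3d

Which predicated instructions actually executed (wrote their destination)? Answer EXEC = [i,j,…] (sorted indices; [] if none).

0: ✓ CMP  NZCV=0011
1: ✓ MOVNE  r1←0xf6
2: · SUBMI
3: ✓ SUBLT  r4←0xb0
4: ✓ CMP  NZCV=0010
5: ✓ ADDHI  r3←0xd9
6: ✓ ADDCS  r3←0x2d

EXEC = [1,3,5,6]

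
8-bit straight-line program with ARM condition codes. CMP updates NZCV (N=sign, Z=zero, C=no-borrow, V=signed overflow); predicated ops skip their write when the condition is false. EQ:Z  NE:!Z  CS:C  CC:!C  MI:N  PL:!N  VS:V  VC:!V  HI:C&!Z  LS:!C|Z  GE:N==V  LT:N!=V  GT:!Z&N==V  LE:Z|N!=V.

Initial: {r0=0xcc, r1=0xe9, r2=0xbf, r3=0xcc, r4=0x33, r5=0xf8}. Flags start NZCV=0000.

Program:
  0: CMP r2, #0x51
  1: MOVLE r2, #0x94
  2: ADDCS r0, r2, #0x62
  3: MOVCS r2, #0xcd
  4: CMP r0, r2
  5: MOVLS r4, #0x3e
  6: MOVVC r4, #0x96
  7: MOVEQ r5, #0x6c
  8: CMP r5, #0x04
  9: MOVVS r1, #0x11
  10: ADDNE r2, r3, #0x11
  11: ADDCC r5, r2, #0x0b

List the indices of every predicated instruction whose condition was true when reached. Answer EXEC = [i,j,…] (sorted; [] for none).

EXEC = [1,2,3,6,10]

0: ✓ CMP  NZCV=0011
1: ✓ MOVLE  r2←0x94
2: ✓ ADDCS  r0←0xf6
3: ✓ MOVCS  r2←0xcd
4: ✓ CMP  NZCV=0010
5: · MOVLS
6: ✓ MOVVC  r4←0x96
7: · MOVEQ
8: ✓ CMP  NZCV=1010
9: · MOVVS
10: ✓ ADDNE  r2←0xdd
11: · ADDCC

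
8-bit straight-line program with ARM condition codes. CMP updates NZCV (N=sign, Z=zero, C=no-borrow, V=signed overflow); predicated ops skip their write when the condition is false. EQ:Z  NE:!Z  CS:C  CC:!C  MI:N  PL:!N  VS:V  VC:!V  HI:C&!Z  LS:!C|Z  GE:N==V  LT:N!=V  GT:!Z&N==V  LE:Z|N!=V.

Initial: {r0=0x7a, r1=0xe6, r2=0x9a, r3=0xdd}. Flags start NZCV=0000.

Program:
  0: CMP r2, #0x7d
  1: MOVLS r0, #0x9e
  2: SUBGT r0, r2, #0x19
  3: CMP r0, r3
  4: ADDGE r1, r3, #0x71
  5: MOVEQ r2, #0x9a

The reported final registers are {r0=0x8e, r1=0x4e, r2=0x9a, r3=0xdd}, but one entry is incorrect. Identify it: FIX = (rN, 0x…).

[0] flags=0011 → (cmp)
[1] flags=0011 LS?F → skip
[2] flags=0011 GT?F → skip
[3] flags=1001 → (cmp)
[4] flags=1001 GE?T → r1=0x4e
[5] flags=1001 EQ?F → skip

FIX = (r0, 0x7a)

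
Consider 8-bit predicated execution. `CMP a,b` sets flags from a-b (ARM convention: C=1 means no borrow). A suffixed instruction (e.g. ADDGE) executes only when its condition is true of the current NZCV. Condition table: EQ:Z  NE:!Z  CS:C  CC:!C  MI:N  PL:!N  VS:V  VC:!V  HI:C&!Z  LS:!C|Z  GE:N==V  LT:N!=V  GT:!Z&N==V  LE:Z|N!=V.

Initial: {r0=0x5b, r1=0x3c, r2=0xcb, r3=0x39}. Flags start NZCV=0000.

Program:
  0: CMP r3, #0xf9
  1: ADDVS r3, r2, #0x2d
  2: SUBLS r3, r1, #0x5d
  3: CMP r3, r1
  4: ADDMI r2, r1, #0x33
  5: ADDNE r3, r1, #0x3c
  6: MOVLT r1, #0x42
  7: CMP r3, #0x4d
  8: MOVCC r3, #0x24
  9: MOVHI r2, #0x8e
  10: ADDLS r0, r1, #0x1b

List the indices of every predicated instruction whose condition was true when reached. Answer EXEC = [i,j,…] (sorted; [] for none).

[0] flags=0000 → (cmp)
[1] flags=0000 VS?F → skip
[2] flags=0000 LS?T → r3=0xdf
[3] flags=1010 → (cmp)
[4] flags=1010 MI?T → r2=0x6f
[5] flags=1010 NE?T → r3=0x78
[6] flags=1010 LT?T → r1=0x42
[7] flags=0010 → (cmp)
[8] flags=0010 CC?F → skip
[9] flags=0010 HI?T → r2=0x8e
[10] flags=0010 LS?F → skip

EXEC = [2,4,5,6,9]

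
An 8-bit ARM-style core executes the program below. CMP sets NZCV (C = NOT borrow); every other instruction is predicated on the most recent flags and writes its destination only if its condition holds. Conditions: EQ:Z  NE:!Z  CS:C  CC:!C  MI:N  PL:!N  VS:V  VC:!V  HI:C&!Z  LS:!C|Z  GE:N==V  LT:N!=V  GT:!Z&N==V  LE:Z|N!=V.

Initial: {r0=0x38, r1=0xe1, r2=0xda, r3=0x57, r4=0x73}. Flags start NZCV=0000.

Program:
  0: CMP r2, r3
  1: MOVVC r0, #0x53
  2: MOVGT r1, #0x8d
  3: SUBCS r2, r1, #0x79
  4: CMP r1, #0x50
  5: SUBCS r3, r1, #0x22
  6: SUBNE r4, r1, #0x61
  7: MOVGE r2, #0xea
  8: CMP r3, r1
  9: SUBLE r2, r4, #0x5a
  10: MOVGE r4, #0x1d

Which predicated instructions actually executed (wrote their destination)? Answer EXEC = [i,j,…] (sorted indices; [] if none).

EXEC = [1,3,5,6,9]

0: ✓ CMP  NZCV=1010
1: ✓ MOVVC  r0←0x53
2: · MOVGT
3: ✓ SUBCS  r2←0x68
4: ✓ CMP  NZCV=1010
5: ✓ SUBCS  r3←0xbf
6: ✓ SUBNE  r4←0x80
7: · MOVGE
8: ✓ CMP  NZCV=1000
9: ✓ SUBLE  r2←0x26
10: · MOVGE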